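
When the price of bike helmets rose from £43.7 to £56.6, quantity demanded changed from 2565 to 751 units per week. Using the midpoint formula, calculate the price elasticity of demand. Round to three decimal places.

-4.253

%ΔQ = (751 − 2565)/[(2565 + 751)/2] = -1814/1658 ≈ -1.0941.
%Δp = (56.6 − 43.7)/[(43.7 + 56.6)/2] = 12.9/50.15 ≈ 0.2572.
Arc elasticity E = %ΔQ/%Δp ≈ -1.0941/0.2572 ≈ -4.253.
|E| > 1: demand is elastic over this range.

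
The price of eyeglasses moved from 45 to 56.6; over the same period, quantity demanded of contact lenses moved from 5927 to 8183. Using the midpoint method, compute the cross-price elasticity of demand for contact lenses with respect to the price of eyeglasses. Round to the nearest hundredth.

1.40

%ΔQ_x = (8183 − 5927)/[(5927+8183)/2] = 2256/7055 ≈ 0.3198.
%ΔP_y = (56.6 − 45)/[(45+56.6)/2] ≈ 0.2283.
E_xy = 0.3198/0.2283 ≈ 1.40.
E_xy > 0, so contact lenses and eyeglasses are substitutes.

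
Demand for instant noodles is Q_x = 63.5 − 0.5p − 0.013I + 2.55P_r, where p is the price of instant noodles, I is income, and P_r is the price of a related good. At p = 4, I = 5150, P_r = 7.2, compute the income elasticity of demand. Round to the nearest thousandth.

First evaluate Q_x: 63.5 − 0.5(4) − 0.013(5150) + 2.55(7.2) = 63.5 − 2 − 66.95 + 18.36 = 12.91.
∂Q_x/∂I = −0.013, so E_I = -0.013·(5150/12.91) ≈ -5.186.
E_I < 0: inferior good.

-5.186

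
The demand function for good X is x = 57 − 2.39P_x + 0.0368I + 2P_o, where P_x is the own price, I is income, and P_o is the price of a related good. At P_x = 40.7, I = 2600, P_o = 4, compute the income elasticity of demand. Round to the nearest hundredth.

1.51

Evaluating quantity at (P_x, I, P_o) gives x = 57 − 2.39(40.7) + 0.0368(2600) + 2(4) = 57 − 97.273 + 95.68 + 8 = 63.407.
∂x/∂I = +0.0368, so E_I = 0.0368·(2600/63.407) ≈ 1.51.
E_I > 1: normal good (luxury).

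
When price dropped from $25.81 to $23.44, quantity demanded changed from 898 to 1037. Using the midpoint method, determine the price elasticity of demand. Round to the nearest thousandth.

%Δq = (1037 − 898)/[(898 + 1037)/2] = 139/967.5 ≈ 0.1437.
%Δp = (23.44 − 25.81)/[(25.81 + 23.44)/2] = -2.37/24.625 ≈ -0.0962.
Arc elasticity E = %Δq/%Δp ≈ 0.1437/-0.0962 ≈ -1.493.
|E| > 1: demand is elastic over this range.

-1.493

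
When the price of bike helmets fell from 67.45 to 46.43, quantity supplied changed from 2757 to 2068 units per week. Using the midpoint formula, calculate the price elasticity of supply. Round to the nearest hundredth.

%Δq = (2068 − 2757)/[(2757 + 2068)/2] = -689/2412.5 ≈ -0.2856.
%ΔP = (46.43 − 67.45)/[(67.45 + 46.43)/2] = -21.02/56.94 ≈ -0.3692.
Arc elasticity E = %Δq/%ΔP ≈ -0.2856/-0.3692 ≈ 0.77.
|E| < 1: supply is inelastic over this range.

0.77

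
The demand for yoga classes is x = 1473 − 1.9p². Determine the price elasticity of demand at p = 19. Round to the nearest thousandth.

At p = 19, x = 787.1.
dx/dp = −2·1.9·p = −72.2.
Point elasticity E = (dx/dp)·(p/x) = -72.2 × 19/787.1 ≈ -1.743.
|E| > 1, so demand is elastic at this price.

-1.743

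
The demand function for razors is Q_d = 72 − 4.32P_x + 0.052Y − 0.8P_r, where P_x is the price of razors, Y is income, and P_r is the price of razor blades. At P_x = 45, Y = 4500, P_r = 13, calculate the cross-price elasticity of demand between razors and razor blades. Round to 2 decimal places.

First evaluate Q_d: 72 − 4.32(45) + 0.052(4500) − 0.8(13) = 72 − 194.4 + 234 − 10.4 = 101.2.
∂Q_d/∂P_r = −0.8, so E_xy = -0.8·(13/101.2) ≈ -0.10.
E_xy < 0: the goods are complements.

-0.10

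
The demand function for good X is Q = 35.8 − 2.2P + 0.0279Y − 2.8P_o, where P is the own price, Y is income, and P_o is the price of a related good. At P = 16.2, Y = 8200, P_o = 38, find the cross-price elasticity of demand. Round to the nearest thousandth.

Substituting, Q = 35.8 − 2.2(16.2) + 0.0279(8200) − 2.8(38) = 35.8 − 35.64 + 228.78 − 106.4 = 122.54.
∂Q/∂P_o = −2.8, so E_xy = -2.8·(38/122.54) ≈ -0.868.
E_xy < 0: the goods are complements.

-0.868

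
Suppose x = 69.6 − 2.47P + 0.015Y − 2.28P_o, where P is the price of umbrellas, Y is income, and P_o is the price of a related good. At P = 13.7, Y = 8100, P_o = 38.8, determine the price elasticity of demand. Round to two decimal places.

At the given point, x = 69.6 − 2.47(13.7) + 0.015(8100) − 2.28(38.8) = 69.6 − 33.839 + 121.5 − 88.464 = 68.797.
∂x/∂P = −2.47, so E_p = (−2.47)·(13.7/68.797) ≈ -0.49.
|E_p| < 1: demand is inelastic.

-0.49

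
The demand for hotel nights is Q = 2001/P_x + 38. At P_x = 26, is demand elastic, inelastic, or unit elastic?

At P_x = 26, Q = 114.9615.
dQ/dP_x = −2001/P_x² = −2.9601.
Point elasticity E = (dQ/dP_x)·(P_x/Q) = -2.9601 × 26/114.9615 ≈ -0.669.
|E| ≈ 0.669 < 1, so demand is inelastic.

inelastic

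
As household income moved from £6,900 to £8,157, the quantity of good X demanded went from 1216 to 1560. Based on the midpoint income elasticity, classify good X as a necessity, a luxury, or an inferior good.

%ΔQ = (1560 − 1216)/[(1216+1560)/2] = 344/1388 ≈ 0.2478.
%ΔI = (8,157 − 6,900)/[(6,900+8,157)/2] = 1257/7528.5 ≈ 0.1670.
E_I = %ΔQ/%ΔI ≈ 1.484.
E_I > 1: normal good (luxury).

luxury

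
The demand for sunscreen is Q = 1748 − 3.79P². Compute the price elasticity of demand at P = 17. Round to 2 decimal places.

-3.36

At P = 17, Q = 652.69.
dQ/dP = −2·3.79·P = −128.86.
Point elasticity E = (dQ/dP)·(P/Q) = -128.86 × 17/652.69 ≈ -3.36.
|E| > 1, so demand is elastic at this price.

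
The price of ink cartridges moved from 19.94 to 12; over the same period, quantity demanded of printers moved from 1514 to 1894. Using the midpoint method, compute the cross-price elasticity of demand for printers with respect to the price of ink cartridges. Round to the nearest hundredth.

-0.45

%ΔQ_x = (1894 − 1514)/[(1514+1894)/2] = 380/1704 ≈ 0.2230.
%ΔP_y = (12 − 19.94)/[(19.94+12)/2] ≈ -0.4972.
E_xy = 0.2230/-0.4972 ≈ -0.45.
E_xy < 0, so printers and ink cartridges are complements.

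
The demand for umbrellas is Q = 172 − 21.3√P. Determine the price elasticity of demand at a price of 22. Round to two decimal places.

At P = 22, Q = 72.0941.
dQ/dP = −21.3/(2√P) = −21.3/(2·4.6904).
Point elasticity E = (dQ/dP)·(P/Q) = -2.2706 × 22/72.0941 ≈ -0.69.
|E| < 1, so demand is inelastic at this price.

-0.69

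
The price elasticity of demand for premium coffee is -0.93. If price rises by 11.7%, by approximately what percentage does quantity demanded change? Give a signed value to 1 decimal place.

-10.9

%ΔQ ≈ E × %ΔP = (-0.93) × (11.7%) ≈ -10.9%.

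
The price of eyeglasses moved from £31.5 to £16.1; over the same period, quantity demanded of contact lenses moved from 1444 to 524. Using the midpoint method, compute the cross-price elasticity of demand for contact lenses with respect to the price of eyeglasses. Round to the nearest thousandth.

1.445

%ΔQ_x = (524 − 1444)/[(1444+524)/2] = -920/984 ≈ -0.9350.
%ΔP_y = (16.1 − 31.5)/[(31.5+16.1)/2] ≈ -0.6471.
E_xy = -0.9350/-0.6471 ≈ 1.445.
E_xy > 0, so contact lenses and eyeglasses are substitutes.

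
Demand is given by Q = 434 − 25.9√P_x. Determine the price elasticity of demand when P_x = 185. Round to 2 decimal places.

At P_x = 185, Q = 81.7219.
dQ/dP_x = −25.9/(2√P_x) = −25.9/(2·13.6015).
Point elasticity E = (dQ/dP_x)·(P_x/Q) = -0.9521 × 185/81.7219 ≈ -2.16.
|E| > 1, so demand is elastic at this price.

-2.16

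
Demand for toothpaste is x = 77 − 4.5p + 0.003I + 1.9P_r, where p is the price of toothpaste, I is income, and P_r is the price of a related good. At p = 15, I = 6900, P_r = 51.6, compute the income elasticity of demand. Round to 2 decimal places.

0.16

Substituting, x = 77 − 4.5(15) + 0.003(6900) + 1.9(51.6) = 77 − 67.5 + 20.7 + 98.04 = 128.24.
∂x/∂I = +0.003, so E_I = 0.003·(6900/128.24) ≈ 0.16.
E_I ∈ (0,1): normal good (necessity).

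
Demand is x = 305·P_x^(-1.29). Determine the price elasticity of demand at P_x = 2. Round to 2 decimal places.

For a Cobb–Douglas (constant-elasticity) form x = A·P_x^α·…, the elasticity with respect to P_x equals the exponent α at every point.
Here the exponent on P_x is -1.29, so the price elasticity of demand is -1.29.

-1.29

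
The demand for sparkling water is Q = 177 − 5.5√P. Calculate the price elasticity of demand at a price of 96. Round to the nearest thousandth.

-0.219

At P = 96, Q = 123.1112.
dQ/dP = −5.5/(2√P) = −5.5/(2·9.798).
Point elasticity E = (dQ/dP)·(P/Q) = -0.2807 × 96/123.1112 ≈ -0.219.
|E| < 1, so demand is inelastic at this price.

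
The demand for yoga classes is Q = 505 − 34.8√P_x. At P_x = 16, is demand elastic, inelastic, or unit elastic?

inelastic

At P_x = 16, Q = 365.8.
dQ/dP_x = −34.8/(2√P_x) = −34.8/(2·4).
Point elasticity E = (dQ/dP_x)·(P_x/Q) = -4.35 × 16/365.8 ≈ -0.190.
|E| ≈ 0.190 < 1, so demand is inelastic.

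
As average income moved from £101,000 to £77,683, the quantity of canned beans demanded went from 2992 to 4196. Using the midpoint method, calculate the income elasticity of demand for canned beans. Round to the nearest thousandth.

%ΔQ = (4196 − 2992)/[(2992+4196)/2] = 1204/3594 ≈ 0.3350.
%ΔY = (77,683 − 101,000)/[(101,000+77,683)/2] = -23317/89341.5 ≈ -0.2610.
E_I = %ΔQ/%ΔY ≈ -1.284.
E_I < 0: inferior good.

-1.284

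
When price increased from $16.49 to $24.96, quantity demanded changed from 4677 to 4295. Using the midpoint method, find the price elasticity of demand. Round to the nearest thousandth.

-0.208

%Δq = (4295 − 4677)/[(4677 + 4295)/2] = -382/4486 ≈ -0.0852.
%Δp = (24.96 − 16.49)/[(16.49 + 24.96)/2] = 8.47/20.725 ≈ 0.4087.
Arc elasticity E = %Δq/%Δp ≈ -0.0852/0.4087 ≈ -0.208.
|E| < 1: demand is inelastic over this range.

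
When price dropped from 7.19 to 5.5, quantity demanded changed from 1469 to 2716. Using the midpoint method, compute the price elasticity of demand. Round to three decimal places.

-2.237

%Δq = (2716 − 1469)/[(1469 + 2716)/2] = 1247/2092.5 ≈ 0.5959.
%ΔP = (5.5 − 7.19)/[(7.19 + 5.5)/2] = -1.69/6.345 ≈ -0.2664.
Arc elasticity E = %Δq/%ΔP ≈ 0.5959/-0.2664 ≈ -2.237.
|E| > 1: demand is elastic over this range.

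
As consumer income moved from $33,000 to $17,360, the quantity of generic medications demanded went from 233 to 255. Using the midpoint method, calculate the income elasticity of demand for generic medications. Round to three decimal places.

-0.145

%ΔQ = (255 − 233)/[(233+255)/2] = 22/244 ≈ 0.0902.
%ΔI = (17,360 − 33,000)/[(33,000+17,360)/2] = -15640/25180 ≈ -0.6211.
E_I = %ΔQ/%ΔI ≈ -0.145.
E_I < 0: inferior good.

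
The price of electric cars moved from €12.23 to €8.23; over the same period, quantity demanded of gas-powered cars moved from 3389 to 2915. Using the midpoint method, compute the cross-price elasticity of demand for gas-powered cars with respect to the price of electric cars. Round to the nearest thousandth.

%ΔQ_x = (2915 − 3389)/[(3389+2915)/2] = -474/3152 ≈ -0.1504.
%ΔP_y = (8.23 − 12.23)/[(12.23+8.23)/2] ≈ -0.3910.
E_xy = -0.1504/-0.3910 ≈ 0.385.
E_xy > 0, so gas-powered cars and electric cars are substitutes.

0.385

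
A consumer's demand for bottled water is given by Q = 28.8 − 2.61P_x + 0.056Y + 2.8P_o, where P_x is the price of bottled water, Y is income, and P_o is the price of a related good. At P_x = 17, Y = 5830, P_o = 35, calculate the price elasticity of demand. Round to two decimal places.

At the given point, Q = 28.8 − 2.61(17) + 0.056(5830) + 2.8(35) = 28.8 − 44.37 + 326.48 + 98 = 408.91.
∂Q/∂P_x = −2.61, so E_p = (−2.61)·(17/408.91) ≈ -0.11.
|E_p| < 1: demand is inelastic.

-0.11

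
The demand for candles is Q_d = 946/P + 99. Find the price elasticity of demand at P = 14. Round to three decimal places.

-0.406

At P = 14, Q_d = 166.5714.
dQ_d/dP = −946/P² = −4.8265.
Point elasticity E = (dQ_d/dP)·(P/Q_d) = -4.8265 × 14/166.5714 ≈ -0.406.
|E| < 1, so demand is inelastic at this price.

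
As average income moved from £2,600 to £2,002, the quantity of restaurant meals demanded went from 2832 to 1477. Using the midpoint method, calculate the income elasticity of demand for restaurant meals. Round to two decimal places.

%ΔQ = (1477 − 2832)/[(2832+1477)/2] = -1355/2154.5 ≈ -0.6289.
%ΔI = (2,002 − 2,600)/[(2,600+2,002)/2] = -598/2301 ≈ -0.2599.
E_I = %ΔQ/%ΔI ≈ 2.42.
E_I > 1: normal good (luxury).

2.42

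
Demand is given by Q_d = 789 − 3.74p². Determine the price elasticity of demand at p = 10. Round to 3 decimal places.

At p = 10, Q_d = 415.
dQ_d/dp = −2·3.74·p = −74.8.
Point elasticity E = (dQ_d/dp)·(p/Q_d) = -74.8 × 10/415 ≈ -1.802.
|E| > 1, so demand is elastic at this price.

-1.802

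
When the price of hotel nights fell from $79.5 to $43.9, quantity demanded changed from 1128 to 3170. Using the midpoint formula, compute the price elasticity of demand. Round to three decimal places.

-1.647

%Δq = (3170 − 1128)/[(1128 + 3170)/2] = 2042/2149 ≈ 0.9502.
%Δp = (43.9 − 79.5)/[(79.5 + 43.9)/2] = -35.6/61.7 ≈ -0.5770.
Arc elasticity E = %Δq/%Δp ≈ 0.9502/-0.5770 ≈ -1.647.
|E| > 1: demand is elastic over this range.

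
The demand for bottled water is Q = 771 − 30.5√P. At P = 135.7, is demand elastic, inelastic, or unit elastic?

At P = 135.7, Q = 415.7045.
dQ/dP = −30.5/(2√P) = −30.5/(2·11.649).
Point elasticity E = (dQ/dP)·(P/Q) = -1.3091 × 135.7/415.7045 ≈ -0.427.
|E| ≈ 0.427 < 1, so demand is inelastic.

inelastic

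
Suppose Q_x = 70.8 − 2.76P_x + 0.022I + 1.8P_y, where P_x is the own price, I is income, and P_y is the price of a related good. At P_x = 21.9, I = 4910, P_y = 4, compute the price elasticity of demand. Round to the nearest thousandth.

-0.481

Evaluating quantity at (P_x, I, P_y) gives Q_x = 70.8 − 2.76(21.9) + 0.022(4910) + 1.8(4) = 70.8 − 60.444 + 108.02 + 7.2 = 125.576.
∂Q_x/∂P_x = −2.76, so E_p = (−2.76)·(21.9/125.576) ≈ -0.481.
|E_p| < 1: demand is inelastic.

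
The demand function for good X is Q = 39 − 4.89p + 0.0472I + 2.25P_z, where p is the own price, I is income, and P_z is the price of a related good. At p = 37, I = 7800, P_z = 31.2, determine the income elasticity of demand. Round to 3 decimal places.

Q = 39 − 4.89(37) + 0.0472(7800) + 2.25(31.2) = 39 − 180.93 + 368.16 + 70.2 = 296.43.
∂Q/∂I = +0.0472, so E_I = 0.0472·(7800/296.43) ≈ 1.242.
E_I > 1: normal good (luxury).

1.242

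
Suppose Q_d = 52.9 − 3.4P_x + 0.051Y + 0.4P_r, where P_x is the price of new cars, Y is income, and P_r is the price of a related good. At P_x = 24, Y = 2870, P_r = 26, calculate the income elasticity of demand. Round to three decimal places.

1.143

Substituting, Q_d = 52.9 − 3.4(24) + 0.051(2870) + 0.4(26) = 52.9 − 81.6 + 146.37 + 10.4 = 128.07.
∂Q_d/∂Y = +0.051, so E_I = 0.051·(2870/128.07) ≈ 1.143.
E_I > 1: normal good (luxury).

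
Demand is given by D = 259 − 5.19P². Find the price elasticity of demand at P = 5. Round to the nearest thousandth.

At P = 5, D = 129.25.
dD/dP = −2·5.19·P = −51.9.
Point elasticity E = (dD/dP)·(P/D) = -51.9 × 5/129.25 ≈ -2.008.
|E| > 1, so demand is elastic at this price.

-2.008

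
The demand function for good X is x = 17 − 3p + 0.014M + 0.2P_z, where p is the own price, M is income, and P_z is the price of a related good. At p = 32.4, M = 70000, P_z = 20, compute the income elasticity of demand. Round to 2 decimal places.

1.08

Evaluating quantity at (p, M, P_z) gives x = 17 − 3(32.4) + 0.014(70000) + 0.2(20) = 17 − 97.2 + 980 + 4 = 903.8.
∂x/∂M = +0.014, so E_I = 0.014·(70000/903.8) ≈ 1.08.
E_I > 1: normal good (luxury).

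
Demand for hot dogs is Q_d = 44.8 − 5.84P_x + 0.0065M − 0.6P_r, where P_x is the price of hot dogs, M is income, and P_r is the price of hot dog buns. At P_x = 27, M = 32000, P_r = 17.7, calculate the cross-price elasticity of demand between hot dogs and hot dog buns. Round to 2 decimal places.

-0.13

Evaluating quantity at (P_x, M, P_r) gives Q_d = 44.8 − 5.84(27) + 0.0065(32000) − 0.6(17.7) = 44.8 − 157.68 + 208 − 10.62 = 84.5.
∂Q_d/∂P_r = −0.6, so E_xy = -0.6·(17.7/84.5) ≈ -0.13.
E_xy < 0: the goods are complements.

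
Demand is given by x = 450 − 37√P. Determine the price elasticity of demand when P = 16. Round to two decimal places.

At P = 16, x = 302.
dx/dP = −37/(2√P) = −37/(2·4).
Point elasticity E = (dx/dP)·(P/x) = -4.625 × 16/302 ≈ -0.25.
|E| < 1, so demand is inelastic at this price.

-0.25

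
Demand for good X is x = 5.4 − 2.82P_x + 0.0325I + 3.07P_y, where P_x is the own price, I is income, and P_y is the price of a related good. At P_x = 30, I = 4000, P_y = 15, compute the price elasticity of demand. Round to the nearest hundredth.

x = 5.4 − 2.82(30) + 0.0325(4000) + 3.07(15) = 5.4 − 84.6 + 130 + 46.05 = 96.85.
∂x/∂P_x = −2.82, so E_p = (−2.82)·(30/96.85) ≈ -0.87.
|E_p| < 1: demand is inelastic.

-0.87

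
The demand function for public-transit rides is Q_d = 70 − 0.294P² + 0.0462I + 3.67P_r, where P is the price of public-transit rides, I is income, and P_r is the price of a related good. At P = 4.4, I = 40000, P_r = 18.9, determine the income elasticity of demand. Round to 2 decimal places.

Evaluating quantity at (P, I, P_r) gives Q_d = 70 − 0.294(4.4)² + 0.0462(40000) + 3.67(18.9) = 70 − 5.6918 + 1848 + 69.363 = 1981.6712.
∂Q_d/∂I = +0.0462, so E_I = 0.0462·(40000/1981.6712) ≈ 0.93.
E_I ∈ (0,1): normal good (necessity).

0.93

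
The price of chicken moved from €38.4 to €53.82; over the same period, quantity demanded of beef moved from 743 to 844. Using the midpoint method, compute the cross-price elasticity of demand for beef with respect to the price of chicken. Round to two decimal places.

%ΔQ_x = (844 − 743)/[(743+844)/2] = 101/793.5 ≈ 0.1273.
%ΔP_y = (53.82 − 38.4)/[(38.4+53.82)/2] ≈ 0.3344.
E_xy = 0.1273/0.3344 ≈ 0.38.
E_xy > 0, so beef and chicken are substitutes.

0.38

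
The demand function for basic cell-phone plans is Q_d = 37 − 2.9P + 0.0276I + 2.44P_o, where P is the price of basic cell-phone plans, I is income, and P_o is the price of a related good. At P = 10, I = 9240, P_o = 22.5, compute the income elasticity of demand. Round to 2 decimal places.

0.80

At the given point, Q_d = 37 − 2.9(10) + 0.0276(9240) + 2.44(22.5) = 37 − 29 + 255.024 + 54.9 = 317.924.
∂Q_d/∂I = +0.0276, so E_I = 0.0276·(9240/317.924) ≈ 0.80.
E_I ∈ (0,1): normal good (necessity).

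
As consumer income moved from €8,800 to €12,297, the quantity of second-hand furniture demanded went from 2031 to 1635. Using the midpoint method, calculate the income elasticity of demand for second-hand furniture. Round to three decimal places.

%ΔQ = (1635 − 2031)/[(2031+1635)/2] = -396/1833 ≈ -0.2160.
%ΔM = (12,297 − 8,800)/[(8,800+12,297)/2] = 3497/10548.5 ≈ 0.3315.
E_I = %ΔQ/%ΔM ≈ -0.652.
E_I < 0: inferior good.

-0.652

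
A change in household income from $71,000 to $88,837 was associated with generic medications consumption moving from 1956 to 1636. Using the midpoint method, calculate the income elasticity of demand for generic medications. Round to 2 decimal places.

%ΔQ = (1636 − 1956)/[(1956+1636)/2] = -320/1796 ≈ -0.1782.
%ΔI = (88,837 − 71,000)/[(71,000+88,837)/2] = 17837/79918.5 ≈ 0.2232.
E_I = %ΔQ/%ΔI ≈ -0.80.
E_I < 0: inferior good.

-0.80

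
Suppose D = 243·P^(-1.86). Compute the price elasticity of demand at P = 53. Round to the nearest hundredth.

For a Cobb–Douglas (constant-elasticity) form D = A·P^α·…, the elasticity with respect to P equals the exponent α at every point.
Here the exponent on P is -1.86, so the price elasticity of demand is -1.86.

-1.86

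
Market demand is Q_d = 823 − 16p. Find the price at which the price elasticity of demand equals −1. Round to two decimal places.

For linear demand Q_d = a − bp, E = −bp/(a − bp). |E| = 1 ⇒ bp = a − bp ⇒ p = a/(2b).
p = 823/(2·16) ≈ 25.72.

25.72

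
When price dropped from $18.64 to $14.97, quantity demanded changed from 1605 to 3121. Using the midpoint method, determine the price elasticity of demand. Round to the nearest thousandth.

%Δq = (3121 − 1605)/[(1605 + 3121)/2] = 1516/2363 ≈ 0.6416.
%Δp = (14.97 − 18.64)/[(18.64 + 14.97)/2] = -3.67/16.805 ≈ -0.2184.
Arc elasticity E = %Δq/%Δp ≈ 0.6416/-0.2184 ≈ -2.938.
|E| > 1: demand is elastic over this range.

-2.938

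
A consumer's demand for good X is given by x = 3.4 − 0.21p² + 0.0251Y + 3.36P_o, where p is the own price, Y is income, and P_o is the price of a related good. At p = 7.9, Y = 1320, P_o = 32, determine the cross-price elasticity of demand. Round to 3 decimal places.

Evaluating quantity at (p, Y, P_o) gives x = 3.4 − 0.21(7.9)² + 0.0251(1320) + 3.36(32) = 3.4 − 13.1061 + 33.132 + 107.52 = 130.9459.
∂x/∂P_o = +3.36, so E_xy = 3.36·(32/130.9459) ≈ 0.821.
E_xy > 0: the goods are substitutes.

0.821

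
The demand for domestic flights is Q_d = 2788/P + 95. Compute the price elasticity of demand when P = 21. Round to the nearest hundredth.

At P = 21, Q_d = 227.7619.
dQ_d/dP = −2788/P² = −6.322.
Point elasticity E = (dQ_d/dP)·(P/Q_d) = -6.322 × 21/227.7619 ≈ -0.58.
|E| < 1, so demand is inelastic at this price.

-0.58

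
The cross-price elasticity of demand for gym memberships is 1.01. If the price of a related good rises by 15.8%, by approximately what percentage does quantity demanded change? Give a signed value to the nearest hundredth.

%ΔQ ≈ E × %ΔP_y = (1.01) × (15.8%) ≈ 15.96%.

15.96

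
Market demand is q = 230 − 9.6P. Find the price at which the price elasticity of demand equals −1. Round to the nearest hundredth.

For linear demand q = a − bP, E = −bP/(a − bP). |E| = 1 ⇒ bP = a − bP ⇒ P = a/(2b).
P = 230/(2·9.6) ≈ 11.98.

11.98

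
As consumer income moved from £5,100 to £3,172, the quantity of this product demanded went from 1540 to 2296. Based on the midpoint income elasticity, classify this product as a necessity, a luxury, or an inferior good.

inferior

%ΔQ = (2296 − 1540)/[(1540+2296)/2] = 756/1918 ≈ 0.3942.
%ΔM = (3,172 − 5,100)/[(5,100+3,172)/2] = -1928/4136 ≈ -0.4662.
E_I = %ΔQ/%ΔM ≈ -0.846.
E_I < 0: inferior good.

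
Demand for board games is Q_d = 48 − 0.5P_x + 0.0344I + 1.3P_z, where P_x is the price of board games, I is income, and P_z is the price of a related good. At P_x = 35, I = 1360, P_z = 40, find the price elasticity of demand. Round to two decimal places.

Substituting, Q_d = 48 − 0.5(35) + 0.0344(1360) + 1.3(40) = 48 − 17.5 + 46.784 + 52 = 129.284.
∂Q_d/∂P_x = −0.5, so E_p = (−0.5)·(35/129.284) ≈ -0.14.
|E_p| < 1: demand is inelastic.

-0.14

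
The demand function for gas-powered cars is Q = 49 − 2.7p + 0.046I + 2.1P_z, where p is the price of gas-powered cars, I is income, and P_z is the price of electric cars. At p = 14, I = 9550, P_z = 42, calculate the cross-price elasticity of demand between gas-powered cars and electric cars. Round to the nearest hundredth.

0.16

First evaluate Q: 49 − 2.7(14) + 0.046(9550) + 2.1(42) = 49 − 37.8 + 439.3 + 88.2 = 538.7.
∂Q/∂P_z = +2.1, so E_xy = 2.1·(42/538.7) ≈ 0.16.
E_xy > 0: the goods are substitutes.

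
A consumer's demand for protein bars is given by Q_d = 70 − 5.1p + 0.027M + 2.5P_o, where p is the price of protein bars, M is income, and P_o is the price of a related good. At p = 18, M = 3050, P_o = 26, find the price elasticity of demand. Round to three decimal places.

-0.731

At the given point, Q_d = 70 − 5.1(18) + 0.027(3050) + 2.5(26) = 70 − 91.8 + 82.35 + 65 = 125.55.
∂Q_d/∂p = −5.1, so E_p = (−5.1)·(18/125.55) ≈ -0.731.
|E_p| < 1: demand is inelastic.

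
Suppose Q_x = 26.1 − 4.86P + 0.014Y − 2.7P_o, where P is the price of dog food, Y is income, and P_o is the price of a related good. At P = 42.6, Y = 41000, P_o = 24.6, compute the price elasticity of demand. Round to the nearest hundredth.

-0.63

First evaluate Q_x: 26.1 − 4.86(42.6) + 0.014(41000) − 2.7(24.6) = 26.1 − 207.036 + 574 − 66.42 = 326.644.
∂Q_x/∂P = −4.86, so E_p = (−4.86)·(42.6/326.644) ≈ -0.63.
|E_p| < 1: demand is inelastic.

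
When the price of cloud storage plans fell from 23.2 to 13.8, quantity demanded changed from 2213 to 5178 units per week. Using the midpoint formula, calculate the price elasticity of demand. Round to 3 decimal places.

-1.579

%ΔQ = (5178 − 2213)/[(2213 + 5178)/2] = 2965/3695.5 ≈ 0.8023.
%Δp = (13.8 − 23.2)/[(23.2 + 13.8)/2] = -9.4/18.5 ≈ -0.5081.
Arc elasticity E = %ΔQ/%Δp ≈ 0.8023/-0.5081 ≈ -1.579.
|E| > 1: demand is elastic over this range.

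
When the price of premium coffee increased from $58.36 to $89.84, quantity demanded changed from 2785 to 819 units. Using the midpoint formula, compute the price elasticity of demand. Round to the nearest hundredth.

%ΔQ = (819 − 2785)/[(2785 + 819)/2] = -1966/1802 ≈ -1.0910.
%ΔP = (89.84 − 58.36)/[(58.36 + 89.84)/2] = 31.48/74.1 ≈ 0.4248.
Arc elasticity E = %ΔQ/%ΔP ≈ -1.0910/0.4248 ≈ -2.57.
|E| > 1: demand is elastic over this range.

-2.57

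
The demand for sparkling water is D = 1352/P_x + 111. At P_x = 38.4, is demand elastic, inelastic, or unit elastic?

inelastic

At P_x = 38.4, D = 146.2083.
dD/dP_x = −1352/P_x² = −0.9169.
Point elasticity E = (dD/dP_x)·(P_x/D) = -0.9169 × 38.4/146.2083 ≈ -0.241.
|E| ≈ 0.241 < 1, so demand is inelastic.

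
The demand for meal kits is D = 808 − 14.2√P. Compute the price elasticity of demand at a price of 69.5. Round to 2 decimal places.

-0.09

At P = 69.5, D = 689.6193.
dD/dP = −14.2/(2√P) = −14.2/(2·8.3367).
Point elasticity E = (dD/dP)·(P/D) = -0.8517 × 69.5/689.6193 ≈ -0.09.
|E| < 1, so demand is inelastic at this price.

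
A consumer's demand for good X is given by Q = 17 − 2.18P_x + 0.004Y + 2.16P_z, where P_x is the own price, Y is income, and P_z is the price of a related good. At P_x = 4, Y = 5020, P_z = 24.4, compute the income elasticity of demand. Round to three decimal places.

0.248

First evaluate Q: 17 − 2.18(4) + 0.004(5020) + 2.16(24.4) = 17 − 8.72 + 20.08 + 52.704 = 81.064.
∂Q/∂Y = +0.004, so E_I = 0.004·(5020/81.064) ≈ 0.248.
E_I ∈ (0,1): normal good (necessity).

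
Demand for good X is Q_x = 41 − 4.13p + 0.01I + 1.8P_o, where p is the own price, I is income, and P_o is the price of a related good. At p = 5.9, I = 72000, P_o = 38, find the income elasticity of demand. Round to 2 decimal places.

0.89

First evaluate Q_x: 41 − 4.13(5.9) + 0.01(72000) + 1.8(38) = 41 − 24.367 + 720 + 68.4 = 805.033.
∂Q_x/∂I = +0.01, so E_I = 0.01·(72000/805.033) ≈ 0.89.
E_I ∈ (0,1): normal good (necessity).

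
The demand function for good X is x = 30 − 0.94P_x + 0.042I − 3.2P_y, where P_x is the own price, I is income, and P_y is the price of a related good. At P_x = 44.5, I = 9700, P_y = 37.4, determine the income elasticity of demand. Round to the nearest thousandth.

1.477

At the given point, x = 30 − 0.94(44.5) + 0.042(9700) − 3.2(37.4) = 30 − 41.83 + 407.4 − 119.68 = 275.89.
∂x/∂I = +0.042, so E_I = 0.042·(9700/275.89) ≈ 1.477.
E_I > 1: normal good (luxury).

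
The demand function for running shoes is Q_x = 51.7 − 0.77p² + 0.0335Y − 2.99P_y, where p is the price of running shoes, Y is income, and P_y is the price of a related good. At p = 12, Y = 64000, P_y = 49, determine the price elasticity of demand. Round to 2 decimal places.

At the given point, Q_x = 51.7 − 0.77(12)² + 0.0335(64000) − 2.99(49) = 51.7 − 110.88 + 2144 − 146.51 = 1938.31.
∂Q_x/∂p = −2·0.77·p = -18.48, so E_p = -18.48·(12/1938.31) ≈ -0.11.
|E_p| < 1: demand is inelastic.

-0.11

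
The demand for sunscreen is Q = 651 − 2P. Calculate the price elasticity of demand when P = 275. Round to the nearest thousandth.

At P = 275, Q = 101.
dQ/dP = −2.
Point elasticity E = (dQ/dP)·(P/Q) = -2 × 275/101 ≈ -5.446.
|E| > 1, so demand is elastic at this price.

-5.446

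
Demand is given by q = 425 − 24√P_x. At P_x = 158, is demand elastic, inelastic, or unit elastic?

At P_x = 158, q = 123.3247.
dq/dP_x = −24/(2√P_x) = −24/(2·12.5698).
Point elasticity E = (dq/dP_x)·(P_x/q) = -0.9547 × 158/123.3247 ≈ -1.223.
|E| ≈ 1.223 > 1, so demand is elastic.

elastic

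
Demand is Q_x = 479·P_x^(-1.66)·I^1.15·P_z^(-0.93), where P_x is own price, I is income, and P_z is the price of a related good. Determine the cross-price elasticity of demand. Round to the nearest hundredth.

For a Cobb–Douglas (constant-elasticity) form Q_x = A·P_z^α·…, the elasticity with respect to P_z equals the exponent α at every point.
Here the exponent on P_z is -0.93, so the cross-price elasticity of demand is -0.93.

-0.93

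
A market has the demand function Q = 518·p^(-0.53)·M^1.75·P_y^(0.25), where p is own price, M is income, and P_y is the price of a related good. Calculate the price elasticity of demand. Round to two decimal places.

For a Cobb–Douglas (constant-elasticity) form Q = A·p^α·…, the elasticity with respect to p equals the exponent α at every point.
Here the exponent on p is -0.53, so the price elasticity of demand is -0.53.

-0.53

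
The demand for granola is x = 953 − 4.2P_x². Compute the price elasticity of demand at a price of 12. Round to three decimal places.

At P_x = 12, x = 348.2.
dx/dP_x = −2·4.2·P_x = −100.8.
Point elasticity E = (dx/dP_x)·(P_x/x) = -100.8 × 12/348.2 ≈ -3.474.
|E| > 1, so demand is elastic at this price.

-3.474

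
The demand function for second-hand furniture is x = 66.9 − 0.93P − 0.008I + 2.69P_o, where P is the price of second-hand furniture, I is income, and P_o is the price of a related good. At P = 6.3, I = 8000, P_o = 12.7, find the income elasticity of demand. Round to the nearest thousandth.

Evaluating quantity at (P, I, P_o) gives x = 66.9 − 0.93(6.3) − 0.008(8000) + 2.69(12.7) = 66.9 − 5.859 − 64 + 34.163 = 31.204.
∂x/∂I = −0.008, so E_I = -0.008·(8000/31.204) ≈ -2.051.
E_I < 0: inferior good.

-2.051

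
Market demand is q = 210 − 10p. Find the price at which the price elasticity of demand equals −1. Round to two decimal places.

10.50

For linear demand q = a − bp, E = −bp/(a − bp). |E| = 1 ⇒ bp = a − bp ⇒ p = a/(2b).
p = 210/(2·10) = 10.50.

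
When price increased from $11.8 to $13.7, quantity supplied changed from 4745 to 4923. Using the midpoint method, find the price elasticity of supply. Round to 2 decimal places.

%Δq = (4923 − 4745)/[(4745 + 4923)/2] = 178/4834 ≈ 0.0368.
%ΔP = (13.7 − 11.8)/[(11.8 + 13.7)/2] = 1.9/12.75 ≈ 0.1490.
Arc elasticity E = %Δq/%ΔP ≈ 0.0368/0.1490 ≈ 0.25.
|E| < 1: supply is inelastic over this range.

0.25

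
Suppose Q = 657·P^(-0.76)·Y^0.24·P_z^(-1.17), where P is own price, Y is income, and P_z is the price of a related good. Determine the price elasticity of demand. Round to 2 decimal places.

-0.76

For a Cobb–Douglas (constant-elasticity) form Q = A·P^α·…, the elasticity with respect to P equals the exponent α at every point.
Here the exponent on P is -0.76, so the price elasticity of demand is -0.76.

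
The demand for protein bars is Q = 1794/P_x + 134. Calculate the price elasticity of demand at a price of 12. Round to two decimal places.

At P_x = 12, Q = 283.5.
dQ/dP_x = −1794/P_x² = −12.4583.
Point elasticity E = (dQ/dP_x)·(P_x/Q) = -12.4583 × 12/283.5 ≈ -0.53.
|E| < 1, so demand is inelastic at this price.

-0.53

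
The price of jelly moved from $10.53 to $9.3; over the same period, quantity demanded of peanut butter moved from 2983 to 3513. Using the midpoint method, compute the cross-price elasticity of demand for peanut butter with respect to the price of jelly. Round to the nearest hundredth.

%ΔQ_x = (3513 − 2983)/[(2983+3513)/2] = 530/3248 ≈ 0.1632.
%ΔP_y = (9.3 − 10.53)/[(10.53+9.3)/2] ≈ -0.1241.
E_xy = 0.1632/-0.1241 ≈ -1.32.
E_xy < 0, so peanut butter and jelly are complements.

-1.32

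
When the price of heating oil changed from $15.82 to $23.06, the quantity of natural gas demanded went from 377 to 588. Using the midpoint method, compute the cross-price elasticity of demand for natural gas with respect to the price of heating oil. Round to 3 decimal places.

%ΔQ_x = (588 − 377)/[(377+588)/2] = 211/482.5 ≈ 0.4373.
%ΔP_y = (23.06 − 15.82)/[(15.82+23.06)/2] ≈ 0.3724.
E_xy = 0.4373/0.3724 ≈ 1.174.
E_xy > 0, so natural gas and heating oil are substitutes.

1.174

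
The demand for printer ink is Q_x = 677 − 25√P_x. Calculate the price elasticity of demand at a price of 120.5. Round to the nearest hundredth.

At P_x = 120.5, Q_x = 402.5688.
dQ_x/dP_x = −25/(2√P_x) = −25/(2·10.9772).
Point elasticity E = (dQ_x/dP_x)·(P_x/Q_x) = -1.1387 × 120.5/402.5688 ≈ -0.34.
|E| < 1, so demand is inelastic at this price.

-0.34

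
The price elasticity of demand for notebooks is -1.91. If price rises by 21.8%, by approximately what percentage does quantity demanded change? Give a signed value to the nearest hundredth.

%ΔQ ≈ E × %ΔP = (-1.91) × (21.8%) ≈ -41.64%.

-41.64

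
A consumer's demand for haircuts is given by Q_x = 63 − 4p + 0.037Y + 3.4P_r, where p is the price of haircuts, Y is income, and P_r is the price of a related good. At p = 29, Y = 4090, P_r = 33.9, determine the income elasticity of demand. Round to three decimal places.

0.709

At the given point, Q_x = 63 − 4(29) + 0.037(4090) + 3.4(33.9) = 63 − 116 + 151.33 + 115.26 = 213.59.
∂Q_x/∂Y = +0.037, so E_I = 0.037·(4090/213.59) ≈ 0.709.
E_I ∈ (0,1): normal good (necessity).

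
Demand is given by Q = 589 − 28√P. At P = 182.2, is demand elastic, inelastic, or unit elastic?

inelastic

At P = 182.2, Q = 211.0519.
dQ/dP = −28/(2√P) = −28/(2·13.4981).
Point elasticity E = (dQ/dP)·(P/Q) = -1.0372 × 182.2/211.0519 ≈ -0.895.
|E| ≈ 0.895 < 1, so demand is inelastic.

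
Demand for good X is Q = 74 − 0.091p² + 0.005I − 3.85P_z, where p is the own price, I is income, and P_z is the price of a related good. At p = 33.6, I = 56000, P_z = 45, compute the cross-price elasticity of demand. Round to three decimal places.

First evaluate Q: 74 − 0.091(33.6)² + 0.005(56000) − 3.85(45) = 74 − 102.7354 + 280 − 173.25 = 78.0146.
∂Q/∂P_z = −3.85, so E_xy = -3.85·(45/78.0146) ≈ -2.221.
E_xy < 0: the goods are complements.

-2.221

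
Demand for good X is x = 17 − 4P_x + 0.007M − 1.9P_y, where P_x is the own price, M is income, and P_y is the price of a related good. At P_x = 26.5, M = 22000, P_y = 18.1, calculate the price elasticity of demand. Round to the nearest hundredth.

-3.46

Substituting, x = 17 − 4(26.5) + 0.007(22000) − 1.9(18.1) = 17 − 106 + 154 − 34.39 = 30.61.
∂x/∂P_x = −4, so E_p = (−4)·(26.5/30.61) ≈ -3.46.
|E_p| > 1: demand is elastic.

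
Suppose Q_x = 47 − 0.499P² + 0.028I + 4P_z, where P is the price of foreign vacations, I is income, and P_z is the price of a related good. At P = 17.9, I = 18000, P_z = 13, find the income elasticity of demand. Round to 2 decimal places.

1.14

First evaluate Q_x: 47 − 0.499(17.9)² + 0.028(18000) + 4(13) = 47 − 159.8846 + 504 + 52 = 443.1154.
∂Q_x/∂I = +0.028, so E_I = 0.028·(18000/443.1154) ≈ 1.14.
E_I > 1: normal good (luxury).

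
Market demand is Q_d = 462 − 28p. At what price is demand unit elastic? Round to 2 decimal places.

For linear demand Q_d = a − bp, E = −bp/(a − bp). |E| = 1 ⇒ bp = a − bp ⇒ p = a/(2b).
p = 462/(2·28) = 8.25.

8.25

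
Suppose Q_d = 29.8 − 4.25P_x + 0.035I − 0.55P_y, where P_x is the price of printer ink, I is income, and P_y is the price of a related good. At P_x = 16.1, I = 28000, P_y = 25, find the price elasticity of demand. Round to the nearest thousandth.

-0.074

First evaluate Q_d: 29.8 − 4.25(16.1) + 0.035(28000) − 0.55(25) = 29.8 − 68.425 + 980 − 13.75 = 927.625.
∂Q_d/∂P_x = −4.25, so E_p = (−4.25)·(16.1/927.625) ≈ -0.074.
|E_p| < 1: demand is inelastic.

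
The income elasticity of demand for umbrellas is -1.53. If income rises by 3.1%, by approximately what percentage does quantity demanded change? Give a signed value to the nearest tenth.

-4.7

%ΔQ ≈ E × %ΔI = (-1.53) × (3.1%) ≈ -4.7%.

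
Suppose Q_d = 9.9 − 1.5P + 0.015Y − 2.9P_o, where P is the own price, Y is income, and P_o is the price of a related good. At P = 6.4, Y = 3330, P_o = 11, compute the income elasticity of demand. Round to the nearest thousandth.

Substituting, Q_d = 9.9 − 1.5(6.4) + 0.015(3330) − 2.9(11) = 9.9 − 9.6 + 49.95 − 31.9 = 18.35.
∂Q_d/∂Y = +0.015, so E_I = 0.015·(3330/18.35) ≈ 2.722.
E_I > 1: normal good (luxury).

2.722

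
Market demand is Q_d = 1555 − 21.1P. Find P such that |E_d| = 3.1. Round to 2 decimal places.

Set −bP/(a − bP) = −3.1 ⇒ bP = 3.1(a − bP) ⇒ bP(1+3.1) = 3.1·a.
P = 3.1·1555/(21.1·4.1) ≈ 55.72.

55.72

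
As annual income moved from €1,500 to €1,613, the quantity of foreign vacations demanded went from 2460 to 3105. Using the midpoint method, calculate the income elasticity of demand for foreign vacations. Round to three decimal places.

%ΔQ = (3105 − 2460)/[(2460+3105)/2] = 645/2782.5 ≈ 0.2318.
%ΔI = (1,613 − 1,500)/[(1,500+1,613)/2] = 113/1556.5 ≈ 0.0726.
E_I = %ΔQ/%ΔI ≈ 3.193.
E_I > 1: normal good (luxury).

3.193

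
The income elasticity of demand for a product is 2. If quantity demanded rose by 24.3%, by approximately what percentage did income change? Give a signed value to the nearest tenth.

12.2

%ΔQ ≈ E × %ΔI ⇒ %ΔI = %ΔQ / E = (24.3%)/(2) ≈ 12.2%.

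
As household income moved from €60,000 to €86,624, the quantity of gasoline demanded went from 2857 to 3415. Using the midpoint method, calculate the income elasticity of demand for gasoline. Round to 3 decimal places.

%ΔQ = (3415 − 2857)/[(2857+3415)/2] = 558/3136 ≈ 0.1779.
%ΔI = (86,624 − 60,000)/[(60,000+86,624)/2] = 26624/73312 ≈ 0.3632.
E_I = %ΔQ/%ΔI ≈ 0.490.
E_I ∈ (0,1): normal good (necessity).

0.490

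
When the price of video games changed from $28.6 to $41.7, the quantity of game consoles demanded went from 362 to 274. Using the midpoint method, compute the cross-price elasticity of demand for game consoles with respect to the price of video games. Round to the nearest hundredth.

%ΔQ_x = (274 − 362)/[(362+274)/2] = -88/318 ≈ -0.2767.
%ΔP_y = (41.7 − 28.6)/[(28.6+41.7)/2] ≈ 0.3727.
E_xy = -0.2767/0.3727 ≈ -0.74.
E_xy < 0, so game consoles and video games are complements.

-0.74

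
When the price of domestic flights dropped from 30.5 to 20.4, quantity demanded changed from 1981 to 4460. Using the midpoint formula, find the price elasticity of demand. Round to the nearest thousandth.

%ΔQ = (4460 − 1981)/[(1981 + 4460)/2] = 2479/3220.5 ≈ 0.7698.
%ΔP = (20.4 − 30.5)/[(30.5 + 20.4)/2] = -10.1/25.45 ≈ -0.3969.
Arc elasticity E = %ΔQ/%ΔP ≈ 0.7698/-0.3969 ≈ -1.940.
|E| > 1: demand is elastic over this range.

-1.940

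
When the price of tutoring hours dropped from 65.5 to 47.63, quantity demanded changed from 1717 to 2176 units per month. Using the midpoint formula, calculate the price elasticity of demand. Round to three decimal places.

%Δq = (2176 − 1717)/[(1717 + 2176)/2] = 459/1946.5 ≈ 0.2358.
%Δp = (47.63 − 65.5)/[(65.5 + 47.63)/2] = -17.87/56.565 ≈ -0.3159.
Arc elasticity E = %Δq/%Δp ≈ 0.2358/-0.3159 ≈ -0.746.
|E| < 1: demand is inelastic over this range.

-0.746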